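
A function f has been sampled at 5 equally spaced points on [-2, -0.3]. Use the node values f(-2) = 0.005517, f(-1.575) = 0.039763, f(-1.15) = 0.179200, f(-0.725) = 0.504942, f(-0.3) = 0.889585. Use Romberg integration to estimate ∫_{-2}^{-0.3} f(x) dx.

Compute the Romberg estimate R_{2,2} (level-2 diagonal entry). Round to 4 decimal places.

0.4882

R_{0,0} (trapezoid, 1 panel, h=1.7000): 0.760837
R_{1,0} (trapezoid, 2 panels, h=0.8500): 0.532738
R_{2,0} (trapezoid, 4 panels, h=0.4250): 0.497869
R_{1,1} = 0.532738 + (0.532738 − 0.760837)/3 = 0.456705
R_{2,1} = 0.497869 + (0.497869 − 0.532738)/3 = 0.486246
R_{2,2} = 0.486246 + (0.486246 − 0.456705)/15 = 0.488215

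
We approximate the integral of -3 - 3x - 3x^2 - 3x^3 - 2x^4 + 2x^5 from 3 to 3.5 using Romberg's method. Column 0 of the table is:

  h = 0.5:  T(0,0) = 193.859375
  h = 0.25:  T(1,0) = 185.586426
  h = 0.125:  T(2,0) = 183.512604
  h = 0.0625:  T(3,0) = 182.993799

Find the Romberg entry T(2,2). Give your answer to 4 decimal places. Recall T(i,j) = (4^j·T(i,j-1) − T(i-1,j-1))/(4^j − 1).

182.8208

Richardson extrapolation on the trapezoidal column (denominator 4−1=3):
T(1,1) = 185.586426 + (185.586426 − 193.859375)/3 = 182.828776
T(2,1) = 183.512604 + (183.512604 − 185.586426)/3 = 182.821330
T(2,2) = (16·182.821330 − 182.828776) / 15 = 182.820834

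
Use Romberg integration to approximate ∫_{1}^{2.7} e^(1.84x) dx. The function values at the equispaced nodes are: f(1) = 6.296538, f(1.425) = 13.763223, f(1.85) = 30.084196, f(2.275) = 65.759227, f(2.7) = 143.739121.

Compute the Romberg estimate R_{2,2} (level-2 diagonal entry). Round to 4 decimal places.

R_{0,0} (trapezoid, 1 panel, h=1.7000): 127.530310
R_{1,0} (trapezoid, 2 panels, h=0.8500): 89.336722
R_{2,0} (trapezoid, 4 panels, h=0.4250): 78.465402
R_{1,1} = 89.336722 + (89.336722 − 127.530310)/3 = 76.605526
R_{2,1} = 78.465402 + (78.465402 − 89.336722)/3 = 74.841629
R_{2,2} = 74.841629 + (74.841629 − 76.605526)/15 = 74.724036

74.7240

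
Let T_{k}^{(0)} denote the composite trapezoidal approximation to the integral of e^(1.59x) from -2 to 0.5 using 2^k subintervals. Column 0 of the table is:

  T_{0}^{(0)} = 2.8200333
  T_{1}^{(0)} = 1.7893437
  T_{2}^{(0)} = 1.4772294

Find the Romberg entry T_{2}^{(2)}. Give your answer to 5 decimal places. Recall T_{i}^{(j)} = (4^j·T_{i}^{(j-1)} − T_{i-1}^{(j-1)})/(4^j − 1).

1.36835

T_{1}^{(1)} = (4·1.7893437 − 2.8200333) / 3 = 1.4457805
T_{2}^{(1)} = 1.4772294 + (1.4772294 − 1.7893437)/3 = 1.3731913
T_{2}^{(2)} = (16·1.3731913 − 1.4457805) / 15 = 1.3683520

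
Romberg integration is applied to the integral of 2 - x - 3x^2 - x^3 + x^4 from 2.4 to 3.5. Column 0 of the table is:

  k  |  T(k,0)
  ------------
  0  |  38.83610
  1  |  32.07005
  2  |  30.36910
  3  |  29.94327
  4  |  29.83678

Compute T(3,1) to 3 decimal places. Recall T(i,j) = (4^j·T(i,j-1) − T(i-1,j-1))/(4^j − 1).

T(3,1) = (4·29.94327 − 30.36910) / 3 = 29.80133

29.801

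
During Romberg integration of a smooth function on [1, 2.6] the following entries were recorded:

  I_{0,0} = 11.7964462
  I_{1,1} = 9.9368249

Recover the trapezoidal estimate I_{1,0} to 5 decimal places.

10.40173

From I_{1,1} = (4·I_{1,0} − I_{0,0})/3, solve for I_{1,0}:
4·I_{1,0} = 3·9.9368249 + 11.7964462 = 41.6069209
I_{1,0} = 10.4017302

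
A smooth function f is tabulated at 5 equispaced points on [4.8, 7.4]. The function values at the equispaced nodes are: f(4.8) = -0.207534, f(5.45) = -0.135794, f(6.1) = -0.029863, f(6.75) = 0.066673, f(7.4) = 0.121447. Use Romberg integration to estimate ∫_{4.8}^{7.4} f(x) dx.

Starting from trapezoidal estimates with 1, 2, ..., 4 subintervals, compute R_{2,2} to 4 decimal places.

R_{0,0} (trapezoid, 1 panel, h=2.6000): -0.111913
R_{1,0} (trapezoid, 2 panels, h=1.3000): -0.094778
R_{2,0} (trapezoid, 4 panels, h=0.6500): -0.092318
R_{1,1} = -0.094778 + (-0.094778 − (-0.111913))/3 = -0.089066
R_{2,1} = -0.092318 + (-0.092318 − (-0.094778))/3 = -0.091498
R_{2,2} = -0.091498 + (-0.091498 − (-0.089066))/15 = -0.091660

-0.0917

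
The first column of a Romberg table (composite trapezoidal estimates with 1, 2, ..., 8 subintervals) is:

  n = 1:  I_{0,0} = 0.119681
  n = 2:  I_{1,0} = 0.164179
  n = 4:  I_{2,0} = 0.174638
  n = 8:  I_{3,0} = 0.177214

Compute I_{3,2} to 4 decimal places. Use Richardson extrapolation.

0.1781

Richardson extrapolation on the trapezoidal column (denominator 4−1=3):
I_{2,1} = 0.174638 + (0.174638 − 0.164179)/3 = 0.178124
I_{3,1} = 0.177214 + (0.177214 − 0.174638)/3 = 0.178073
I_{3,2} = (16·0.178073 − 0.178124) / 15 = 0.178070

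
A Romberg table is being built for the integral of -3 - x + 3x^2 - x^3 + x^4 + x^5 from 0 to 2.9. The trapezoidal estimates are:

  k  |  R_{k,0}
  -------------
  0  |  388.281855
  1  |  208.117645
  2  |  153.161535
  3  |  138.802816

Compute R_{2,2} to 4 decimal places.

R_{1,1} = (4·208.117645 − 388.281855) / 3 = 148.062908
R_{2,1} = 153.161535 + (153.161535 − 208.117645)/3 = 134.842832
R_{2,2} = (16·134.842832 − 148.062908) / 15 = 133.961494

133.9615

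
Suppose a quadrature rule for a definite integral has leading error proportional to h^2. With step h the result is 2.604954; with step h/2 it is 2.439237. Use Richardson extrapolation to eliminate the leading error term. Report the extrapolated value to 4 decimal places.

The leading error scales as h^2; refining by a factor of 2 reduces it by 2^2 = 4.
Extrapolated value = (4·A(h/2) − A(h)) / (4 − 1)
= (4·2.439237 − 2.604954) / 3
= 7.151994 / 3 = 2.383998

2.3840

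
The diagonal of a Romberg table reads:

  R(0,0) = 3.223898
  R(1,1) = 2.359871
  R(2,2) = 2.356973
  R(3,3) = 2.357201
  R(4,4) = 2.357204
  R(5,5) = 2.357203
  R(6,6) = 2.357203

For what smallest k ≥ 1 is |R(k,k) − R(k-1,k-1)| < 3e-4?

|R(1,1) − R(0,0)| = 0.864027 ≥ 3e-4
|R(2,2) − R(1,1)| = 0.002898 ≥ 3e-4
|R(3,3) − R(2,2)| = 0.000228 < 3e-4

k = 3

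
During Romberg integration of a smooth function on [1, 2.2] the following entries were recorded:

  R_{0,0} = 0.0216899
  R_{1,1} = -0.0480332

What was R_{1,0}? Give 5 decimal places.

From R_{1,1} = (4·R_{1,0} − R_{0,0})/3, solve for R_{1,0}:
4·R_{1,0} = 3·(-0.0480332) + 0.0216899 = -0.1224097
R_{1,0} = -0.0306024

-0.03060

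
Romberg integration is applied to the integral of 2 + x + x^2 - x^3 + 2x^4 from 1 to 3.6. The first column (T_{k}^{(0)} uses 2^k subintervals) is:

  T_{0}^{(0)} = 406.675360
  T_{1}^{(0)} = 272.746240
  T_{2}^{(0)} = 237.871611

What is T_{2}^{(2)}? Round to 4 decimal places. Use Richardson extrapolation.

226.1230

T_{1}^{(1)} = 272.746240 + (272.746240 − 406.675360)/3 = 228.103200
T_{2}^{(1)} = (4·237.871611 − 272.746240) / 3 = 226.246735
T_{2}^{(2)} = 226.246735 + (226.246735 − 228.103200)/15 = 226.122971
(Column j=1 coincides with Simpson's rule on the same nodes.)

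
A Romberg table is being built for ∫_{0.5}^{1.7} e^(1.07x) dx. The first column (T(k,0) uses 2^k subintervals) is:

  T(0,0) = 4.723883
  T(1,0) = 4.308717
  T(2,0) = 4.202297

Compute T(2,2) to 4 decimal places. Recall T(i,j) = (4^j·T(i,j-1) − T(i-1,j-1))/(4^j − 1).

4.1666

Richardson extrapolation on the trapezoidal column (denominator 4−1=3):
T(1,1) = 4.308717 + (4.308717 − 4.723883)/3 = 4.170328
T(2,1) = (4·4.202297 − 4.308717) / 3 = 4.166824
T(2,2) = 4.166824 + (4.166824 − 4.170328)/15 = 4.166590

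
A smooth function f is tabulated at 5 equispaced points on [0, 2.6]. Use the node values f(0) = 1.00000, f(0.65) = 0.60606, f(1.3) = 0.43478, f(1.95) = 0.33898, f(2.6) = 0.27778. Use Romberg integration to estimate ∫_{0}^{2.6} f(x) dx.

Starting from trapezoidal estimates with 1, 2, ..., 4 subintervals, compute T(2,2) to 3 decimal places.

T(0,0) (trapezoid, 1 panel, h=2.6000): 1.66111
T(1,0) (trapezoid, 2 panels, h=1.3000): 1.39577
T(2,0) (trapezoid, 4 panels, h=0.6500): 1.31216
T(1,1) = 1.39577 + (1.39577 − 1.66111)/3 = 1.30732
T(2,1) = 1.31216 + (1.31216 − 1.39577)/3 = 1.28429
T(2,2) = 1.28429 + (1.28429 − 1.30732)/15 = 1.28275

1.283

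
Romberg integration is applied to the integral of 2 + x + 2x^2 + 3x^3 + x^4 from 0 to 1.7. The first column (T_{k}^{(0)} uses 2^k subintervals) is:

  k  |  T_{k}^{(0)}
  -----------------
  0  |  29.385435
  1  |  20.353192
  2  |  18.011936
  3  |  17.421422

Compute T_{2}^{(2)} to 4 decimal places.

T_{1}^{(1)} = 20.353192 + (20.353192 − 29.385435)/3 = 17.342444
T_{2}^{(1)} = (4·18.011936 − 20.353192) / 3 = 17.231517
T_{2}^{(2)} = 17.231517 + (17.231517 − 17.342444)/15 = 17.224122

17.2241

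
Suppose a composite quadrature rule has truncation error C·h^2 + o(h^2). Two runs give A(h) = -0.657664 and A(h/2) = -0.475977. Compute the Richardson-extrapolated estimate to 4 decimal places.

-0.4154

Extrapolated value = (4·A(h/2) − A(h)) / (4 − 1)
= (4·(-0.475977) − (-0.657664)) / 3
= -1.246244 / 3 = -0.415415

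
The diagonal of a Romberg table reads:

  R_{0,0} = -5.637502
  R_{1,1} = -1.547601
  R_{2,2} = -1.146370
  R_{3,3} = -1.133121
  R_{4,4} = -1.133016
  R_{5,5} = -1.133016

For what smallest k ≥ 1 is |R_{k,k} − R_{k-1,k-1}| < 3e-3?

|R_{1,1} − R_{0,0}| = 4.089901 ≥ 3e-3
|R_{2,2} − R_{1,1}| = 0.401231 ≥ 3e-3
|R_{3,3} − R_{2,2}| = 0.013249 ≥ 3e-3
|R_{4,4} − R_{3,3}| = 0.000105 < 3e-3

k = 4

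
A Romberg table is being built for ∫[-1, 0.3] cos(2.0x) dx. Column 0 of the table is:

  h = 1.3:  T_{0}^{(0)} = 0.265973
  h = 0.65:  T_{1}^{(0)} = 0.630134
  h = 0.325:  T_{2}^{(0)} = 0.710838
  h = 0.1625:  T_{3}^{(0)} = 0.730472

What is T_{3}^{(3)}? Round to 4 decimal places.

Richardson extrapolation on the trapezoidal column (denominator 4−1=3):
T_{1}^{(1)} = (4·0.630134 − 0.265973) / 3 = 0.751521
T_{2}^{(1)} = 0.710838 + (0.710838 − 0.630134)/3 = 0.737739
T_{3}^{(1)} = 0.730472 + (0.730472 − 0.710838)/3 = 0.737017
T_{2}^{(2)} = 0.737739 + (0.737739 − 0.751521)/15 = 0.736820
T_{3}^{(2)} = (16·0.737017 − 0.737739) / 15 = 0.736969
T_{3}^{(3)} = (64·0.736969 − 0.736820) / 63 = 0.736971
(Column j=1 coincides with Simpson's rule on the same nodes.)

0.7370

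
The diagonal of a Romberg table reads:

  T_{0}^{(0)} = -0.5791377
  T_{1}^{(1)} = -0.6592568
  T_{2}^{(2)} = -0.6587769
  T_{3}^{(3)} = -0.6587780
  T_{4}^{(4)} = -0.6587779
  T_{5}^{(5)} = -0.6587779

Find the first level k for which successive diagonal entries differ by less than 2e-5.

|T_{1}^{(1)} − T_{0}^{(0)}| = 0.0801191 ≥ 2e-5
|T_{2}^{(2)} − T_{1}^{(1)}| = 0.0004799 ≥ 2e-5
|T_{3}^{(3)} − T_{2}^{(2)}| = 0.0000011 < 2e-5

k = 3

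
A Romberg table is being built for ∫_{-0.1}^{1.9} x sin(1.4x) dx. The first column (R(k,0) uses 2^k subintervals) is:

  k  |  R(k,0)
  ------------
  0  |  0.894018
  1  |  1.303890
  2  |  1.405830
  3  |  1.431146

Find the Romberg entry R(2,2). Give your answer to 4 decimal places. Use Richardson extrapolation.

Richardson extrapolation on the trapezoidal column (denominator 4−1=3):
R(1,1) = 1.303890 + (1.303890 − 0.894018)/3 = 1.440514
R(2,1) = 1.405830 + (1.405830 − 1.303890)/3 = 1.439810
R(2,2) = (16·1.439810 − 1.440514) / 15 = 1.439763
(Column j=1 coincides with Simpson's rule on the same nodes.)

1.4398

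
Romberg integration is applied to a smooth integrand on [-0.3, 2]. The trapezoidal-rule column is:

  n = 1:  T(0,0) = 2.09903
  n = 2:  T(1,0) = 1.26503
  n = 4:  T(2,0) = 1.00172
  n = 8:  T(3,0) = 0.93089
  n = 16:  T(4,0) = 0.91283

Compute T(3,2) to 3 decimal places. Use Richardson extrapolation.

0.907

Richardson extrapolation on the trapezoidal column (denominator 4−1=3):
T(2,1) = (4·1.00172 − 1.26503) / 3 = 0.91395
T(3,1) = (4·0.93089 − 1.00172) / 3 = 0.90728
T(3,2) = 0.90728 + (0.90728 − 0.91395)/15 = 0.90684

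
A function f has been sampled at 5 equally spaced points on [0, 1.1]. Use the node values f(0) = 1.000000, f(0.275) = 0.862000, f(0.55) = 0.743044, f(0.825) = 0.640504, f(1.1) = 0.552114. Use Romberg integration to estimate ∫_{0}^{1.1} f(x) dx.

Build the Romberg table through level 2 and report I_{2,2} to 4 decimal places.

I_{0,0} (trapezoid, 1 panel, h=1.1000): 0.853663
I_{1,0} (trapezoid, 2 panels, h=0.5500): 0.835506
I_{2,0} (trapezoid, 4 panels, h=0.2750): 0.830941
I_{1,1} = 0.835506 + (0.835506 − 0.853663)/3 = 0.829454
I_{2,1} = 0.830941 + (0.830941 − 0.835506)/3 = 0.829419
I_{2,2} = 0.829419 + (0.829419 − 0.829454)/15 = 0.829417

0.8294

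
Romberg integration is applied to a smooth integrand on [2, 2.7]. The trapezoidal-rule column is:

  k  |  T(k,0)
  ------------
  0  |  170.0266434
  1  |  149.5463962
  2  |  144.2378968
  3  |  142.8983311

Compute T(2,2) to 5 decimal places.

T(1,1) = 149.5463962 + (149.5463962 − 170.0266434)/3 = 142.7196471
T(2,1) = 144.2378968 + (144.2378968 − 149.5463962)/3 = 142.4683970
T(2,2) = 142.4683970 + (142.4683970 − 142.7196471)/15 = 142.4516470

142.45165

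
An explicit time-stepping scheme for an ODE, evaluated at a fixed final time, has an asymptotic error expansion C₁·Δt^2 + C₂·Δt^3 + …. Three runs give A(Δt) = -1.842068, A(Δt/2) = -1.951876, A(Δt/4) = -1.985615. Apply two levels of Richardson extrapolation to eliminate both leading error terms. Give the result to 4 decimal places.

First eliminate the Δt^2 term (factor 2^2 = 4):
  B₁ = (4·(-1.951876) − (-1.842068))/3 = -1.988479
  B₂ = (4·(-1.985615) − (-1.951876))/3 = -1.996861
Then eliminate the Δt^3 term (factor 2^3 = 8):
  (8·(-1.996861) − (-1.988479))/7 = -1.998058

-1.9981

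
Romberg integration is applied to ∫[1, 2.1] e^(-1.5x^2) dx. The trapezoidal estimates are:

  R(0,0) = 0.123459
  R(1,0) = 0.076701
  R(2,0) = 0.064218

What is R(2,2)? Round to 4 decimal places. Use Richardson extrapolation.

Richardson extrapolation on the trapezoidal column (denominator 4−1=3):
R(1,1) = (4·0.076701 − 0.123459) / 3 = 0.061115
R(2,1) = (4·0.064218 − 0.076701) / 3 = 0.060057
R(2,2) = (16·0.060057 − 0.061115) / 15 = 0.059986

0.0600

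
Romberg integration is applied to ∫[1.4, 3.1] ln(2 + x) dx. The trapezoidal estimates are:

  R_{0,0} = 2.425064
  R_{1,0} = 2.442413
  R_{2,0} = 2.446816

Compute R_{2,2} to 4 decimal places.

2.4483

Richardson extrapolation on the trapezoidal column (denominator 4−1=3):
R_{1,1} = (4·2.442413 − 2.425064) / 3 = 2.448196
R_{2,1} = 2.446816 + (2.446816 − 2.442413)/3 = 2.448284
R_{2,2} = (16·2.448284 − 2.448196) / 15 = 2.448290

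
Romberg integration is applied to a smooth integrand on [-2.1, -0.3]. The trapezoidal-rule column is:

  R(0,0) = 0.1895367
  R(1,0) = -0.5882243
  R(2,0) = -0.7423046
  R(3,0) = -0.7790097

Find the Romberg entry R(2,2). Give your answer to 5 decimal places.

-0.79008

R(1,1) = (4·(-0.5882243) − 0.1895367) / 3 = -0.8474780
R(2,1) = -0.7423046 + (-0.7423046 − (-0.5882243))/3 = -0.7936647
R(2,2) = -0.7936647 + (-0.7936647 − (-0.8474780))/15 = -0.7900771
(Column j=1 coincides with Simpson's rule on the same nodes.)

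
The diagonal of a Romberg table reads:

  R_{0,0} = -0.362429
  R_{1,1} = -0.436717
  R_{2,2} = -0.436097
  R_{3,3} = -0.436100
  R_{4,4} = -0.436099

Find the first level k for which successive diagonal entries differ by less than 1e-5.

k = 3

|R_{1,1} − R_{0,0}| = 0.074288 ≥ 1e-5
|R_{2,2} − R_{1,1}| = 0.000620 ≥ 1e-5
|R_{3,3} − R_{2,2}| = 0.000003 < 1e-5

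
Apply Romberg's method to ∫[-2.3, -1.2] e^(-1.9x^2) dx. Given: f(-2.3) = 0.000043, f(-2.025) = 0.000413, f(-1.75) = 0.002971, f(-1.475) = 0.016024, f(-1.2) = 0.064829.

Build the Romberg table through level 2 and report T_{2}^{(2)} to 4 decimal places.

0.0124

T_{0}^{(0)} (trapezoid, 1 panel, h=1.1000): 0.035680
T_{1}^{(0)} (trapezoid, 2 panels, h=0.5500): 0.019474
T_{2}^{(0)} (trapezoid, 4 panels, h=0.2750): 0.014257
T_{1}^{(1)} = 0.019474 + (0.019474 − 0.035680)/3 = 0.014072
T_{2}^{(1)} = 0.014257 + (0.014257 − 0.019474)/3 = 0.012518
T_{2}^{(2)} = 0.012518 + (0.012518 − 0.014072)/15 = 0.012414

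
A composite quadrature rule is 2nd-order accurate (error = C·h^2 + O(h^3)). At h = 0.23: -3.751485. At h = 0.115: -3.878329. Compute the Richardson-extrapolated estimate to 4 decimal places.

Extrapolated value = (4·A(h/2) − A(h)) / (4 − 1)
= (4·(-3.878329) − (-3.751485)) / 3
= -11.761831 / 3 = -3.920610

-3.9206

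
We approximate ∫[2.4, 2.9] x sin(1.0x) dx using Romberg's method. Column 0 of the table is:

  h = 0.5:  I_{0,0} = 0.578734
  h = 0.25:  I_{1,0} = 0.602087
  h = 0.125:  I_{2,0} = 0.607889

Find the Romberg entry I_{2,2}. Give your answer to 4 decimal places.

Richardson extrapolation on the trapezoidal column (denominator 4−1=3):
I_{1,1} = 0.602087 + (0.602087 − 0.578734)/3 = 0.609871
I_{2,1} = 0.607889 + (0.607889 − 0.602087)/3 = 0.609823
I_{2,2} = (16·0.609823 − 0.609871) / 15 = 0.609820
(Column j=1 coincides with Simpson's rule on the same nodes.)

0.6098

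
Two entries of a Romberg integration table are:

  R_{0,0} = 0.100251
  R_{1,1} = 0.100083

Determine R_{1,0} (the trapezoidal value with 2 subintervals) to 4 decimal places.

0.1001

From R_{1,1} = (4·R_{1,0} − R_{0,0})/3, solve for R_{1,0}:
4·R_{1,0} = 3·0.100083 + 0.100251 = 0.400500
R_{1,0} = 0.100125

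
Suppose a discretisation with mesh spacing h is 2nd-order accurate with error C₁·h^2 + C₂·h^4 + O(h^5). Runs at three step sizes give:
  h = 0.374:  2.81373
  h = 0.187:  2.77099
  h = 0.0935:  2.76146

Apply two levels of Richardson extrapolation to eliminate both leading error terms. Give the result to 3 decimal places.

First eliminate the h^2 term (factor 2^2 = 4):
  B₁ = (4·2.77099 − 2.81373)/3 = 2.75674
  B₂ = (4·2.76146 − 2.77099)/3 = 2.75828
Then eliminate the h^4 term (factor 2^4 = 16):
  (16·2.75828 − 2.75674)/15 = 2.75838

2.758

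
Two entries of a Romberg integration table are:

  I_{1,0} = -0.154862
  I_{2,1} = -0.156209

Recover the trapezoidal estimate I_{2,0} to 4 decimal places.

-0.1559

From I_{2,1} = (4·I_{2,0} − I_{1,0})/3, solve for I_{2,0}:
4·I_{2,0} = 3·(-0.156209) + (-0.154862) = -0.623489
I_{2,0} = -0.155872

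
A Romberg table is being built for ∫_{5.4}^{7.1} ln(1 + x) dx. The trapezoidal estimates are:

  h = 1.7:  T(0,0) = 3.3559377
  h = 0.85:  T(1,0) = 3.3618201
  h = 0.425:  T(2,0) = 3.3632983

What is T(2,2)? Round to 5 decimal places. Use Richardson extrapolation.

Richardson extrapolation on the trapezoidal column (denominator 4−1=3):
T(1,1) = (4·3.3618201 − 3.3559377) / 3 = 3.3637809
T(2,1) = 3.3632983 + (3.3632983 − 3.3618201)/3 = 3.3637910
T(2,2) = (16·3.3637910 − 3.3637809) / 15 = 3.3637917

3.36379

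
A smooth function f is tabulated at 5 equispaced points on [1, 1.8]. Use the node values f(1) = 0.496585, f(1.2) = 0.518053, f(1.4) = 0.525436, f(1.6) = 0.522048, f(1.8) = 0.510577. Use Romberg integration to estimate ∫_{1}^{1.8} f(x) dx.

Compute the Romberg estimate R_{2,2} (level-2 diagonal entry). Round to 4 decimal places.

R_{0,0} (trapezoid, 1 panel, h=0.8000): 0.402865
R_{1,0} (trapezoid, 2 panels, h=0.4000): 0.411607
R_{2,0} (trapezoid, 4 panels, h=0.2000): 0.413824
R_{1,1} = 0.411607 + (0.411607 − 0.402865)/3 = 0.414521
R_{2,1} = 0.413824 + (0.413824 − 0.411607)/3 = 0.414563
R_{2,2} = 0.414563 + (0.414563 − 0.414521)/15 = 0.414566

0.4146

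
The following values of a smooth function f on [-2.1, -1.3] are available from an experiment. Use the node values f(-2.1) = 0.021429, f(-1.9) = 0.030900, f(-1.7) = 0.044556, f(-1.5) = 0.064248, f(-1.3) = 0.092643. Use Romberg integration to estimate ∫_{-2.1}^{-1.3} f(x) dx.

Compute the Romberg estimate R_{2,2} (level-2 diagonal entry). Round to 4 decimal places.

0.0389

R_{0,0} (trapezoid, 1 panel, h=0.8000): 0.045629
R_{1,0} (trapezoid, 2 panels, h=0.4000): 0.040637
R_{2,0} (trapezoid, 4 panels, h=0.2000): 0.039348
R_{1,1} = 0.040637 + (0.040637 − 0.045629)/3 = 0.038973
R_{2,1} = 0.039348 + (0.039348 − 0.040637)/3 = 0.038918
R_{2,2} = 0.038918 + (0.038918 − 0.038973)/15 = 0.038914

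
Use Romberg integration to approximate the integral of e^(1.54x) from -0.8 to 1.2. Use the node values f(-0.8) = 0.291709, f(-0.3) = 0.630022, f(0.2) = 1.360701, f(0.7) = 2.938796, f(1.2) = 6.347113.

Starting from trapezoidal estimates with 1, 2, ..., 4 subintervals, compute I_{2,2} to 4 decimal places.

I_{0,0} (trapezoid, 1 panel, h=2.0000): 6.638822
I_{1,0} (trapezoid, 2 panels, h=1.0000): 4.680112
I_{2,0} (trapezoid, 4 panels, h=0.5000): 4.124465
I_{1,1} = 4.680112 + (4.680112 − 6.638822)/3 = 4.027209
I_{2,1} = 4.124465 + (4.124465 − 4.680112)/3 = 3.939249
I_{2,2} = 3.939249 + (3.939249 − 4.027209)/15 = 3.933385

3.9334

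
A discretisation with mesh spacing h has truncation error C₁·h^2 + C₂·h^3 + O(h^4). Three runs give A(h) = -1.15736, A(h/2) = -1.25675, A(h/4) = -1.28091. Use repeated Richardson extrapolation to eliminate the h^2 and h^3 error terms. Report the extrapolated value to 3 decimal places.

First eliminate the h^2 term (factor 2^2 = 4):
  B₁ = (4·(-1.25675) − (-1.15736))/3 = -1.28988
  B₂ = (4·(-1.28091) − (-1.25675))/3 = -1.28896
Then eliminate the h^3 term (factor 2^3 = 8):
  (8·(-1.28896) − (-1.28988))/7 = -1.28883

-1.289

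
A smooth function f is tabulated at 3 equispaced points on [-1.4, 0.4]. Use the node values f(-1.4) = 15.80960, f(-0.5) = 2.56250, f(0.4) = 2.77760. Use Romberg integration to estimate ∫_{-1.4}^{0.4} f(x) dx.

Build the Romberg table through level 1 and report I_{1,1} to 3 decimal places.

8.651

I_{0,0} (trapezoid, 1 panel, h=1.8000): 16.72848
I_{1,0} (trapezoid, 2 panels, h=0.9000): 10.67049
I_{1,1} = 10.67049 + (10.67049 − 16.72848)/3 = 8.65116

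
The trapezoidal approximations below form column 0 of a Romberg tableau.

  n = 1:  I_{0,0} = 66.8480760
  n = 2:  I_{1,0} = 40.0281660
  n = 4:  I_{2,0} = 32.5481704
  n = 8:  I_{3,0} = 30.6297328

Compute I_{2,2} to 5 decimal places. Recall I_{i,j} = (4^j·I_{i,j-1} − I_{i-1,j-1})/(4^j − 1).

29.98595

I_{1,1} = 40.0281660 + (40.0281660 − 66.8480760)/3 = 31.0881960
I_{2,1} = (4·32.5481704 − 40.0281660) / 3 = 30.0548385
I_{2,2} = 30.0548385 + (30.0548385 − 31.0881960)/15 = 29.9859480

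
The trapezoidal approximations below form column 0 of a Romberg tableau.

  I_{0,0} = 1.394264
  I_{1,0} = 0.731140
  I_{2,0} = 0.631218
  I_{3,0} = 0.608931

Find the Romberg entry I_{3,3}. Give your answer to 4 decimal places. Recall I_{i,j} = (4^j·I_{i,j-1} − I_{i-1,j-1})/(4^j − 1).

Richardson extrapolation on the trapezoidal column (denominator 4−1=3):
I_{1,1} = (4·0.731140 − 1.394264) / 3 = 0.510099
I_{2,1} = 0.631218 + (0.631218 − 0.731140)/3 = 0.597911
I_{3,1} = (4·0.608931 − 0.631218) / 3 = 0.601502
I_{2,2} = (16·0.597911 − 0.510099) / 15 = 0.603765
I_{3,2} = (16·0.601502 − 0.597911) / 15 = 0.601741
I_{3,3} = (64·0.601741 − 0.603765) / 63 = 0.601709

0.6017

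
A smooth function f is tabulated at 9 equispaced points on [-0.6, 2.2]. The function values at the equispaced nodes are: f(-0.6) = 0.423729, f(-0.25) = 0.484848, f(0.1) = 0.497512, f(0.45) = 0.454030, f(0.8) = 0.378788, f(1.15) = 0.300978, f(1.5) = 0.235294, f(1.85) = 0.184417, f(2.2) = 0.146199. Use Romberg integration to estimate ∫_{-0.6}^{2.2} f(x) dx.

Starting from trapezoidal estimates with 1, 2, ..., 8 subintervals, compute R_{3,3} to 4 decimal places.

R_{0,0} (trapezoid, 1 panel, h=2.8000): 0.797899
R_{1,0} (trapezoid, 2 panels, h=1.4000): 0.929253
R_{2,0} (trapezoid, 4 panels, h=0.7000): 0.977591
R_{3,0} (trapezoid, 8 panels, h=0.3500): 0.987291
R_{1,1} = 0.929253 + (0.929253 − 0.797899)/3 = 0.973038
R_{2,1} = 0.977591 + (0.977591 − 0.929253)/3 = 0.993704
R_{3,1} = 0.987291 + (0.987291 − 0.977591)/3 = 0.990524
R_{2,2} = 0.993704 + (0.993704 − 0.973038)/15 = 0.995082
R_{3,2} = 0.990524 + (0.990524 − 0.993704)/15 = 0.990312
R_{3,3} = 0.990312 + (0.990312 − 0.995082)/63 = 0.990236

0.9902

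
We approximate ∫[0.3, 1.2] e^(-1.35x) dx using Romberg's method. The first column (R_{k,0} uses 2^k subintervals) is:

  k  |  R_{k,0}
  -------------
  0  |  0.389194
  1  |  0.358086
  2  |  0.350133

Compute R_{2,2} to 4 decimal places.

0.3475

R_{1,1} = 0.358086 + (0.358086 − 0.389194)/3 = 0.347717
R_{2,1} = 0.350133 + (0.350133 − 0.358086)/3 = 0.347482
R_{2,2} = 0.347482 + (0.347482 − 0.347717)/15 = 0.347466
(Column j=1 coincides with Simpson's rule on the same nodes.)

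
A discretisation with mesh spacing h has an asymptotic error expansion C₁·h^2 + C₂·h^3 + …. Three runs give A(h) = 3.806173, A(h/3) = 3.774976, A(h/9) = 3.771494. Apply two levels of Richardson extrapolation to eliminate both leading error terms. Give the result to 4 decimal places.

First eliminate the h^2 term (factor 3^2 = 9):
  B₁ = (9·3.774976 − 3.806173)/8 = 3.771076
  B₂ = (9·3.771494 − 3.774976)/8 = 3.771059
Then eliminate the h^3 term (factor 3^3 = 27):
  (27·3.771059 − 3.771076)/26 = 3.771058

3.7711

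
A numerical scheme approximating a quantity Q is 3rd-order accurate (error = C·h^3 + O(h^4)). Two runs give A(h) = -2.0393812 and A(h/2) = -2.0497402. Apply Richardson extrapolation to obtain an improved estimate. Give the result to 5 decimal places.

The leading error scales as h^3; refining by a factor of 2 reduces it by 2^3 = 8.
Extrapolated value = (8·A(h/2) − A(h)) / (8 − 1)
= (8·(-2.0497402) − (-2.0393812)) / 7
= -14.3585404 / 7 = -2.0512201

-2.05122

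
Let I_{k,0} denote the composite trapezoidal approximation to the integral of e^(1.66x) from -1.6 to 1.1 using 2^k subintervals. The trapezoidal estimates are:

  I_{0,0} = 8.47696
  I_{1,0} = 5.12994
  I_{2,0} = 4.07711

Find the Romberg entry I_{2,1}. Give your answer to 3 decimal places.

Richardson extrapolation on the trapezoidal column (denominator 4−1=3):
I_{2,1} = (4·4.07711 − 5.12994) / 3 = 3.72617

3.726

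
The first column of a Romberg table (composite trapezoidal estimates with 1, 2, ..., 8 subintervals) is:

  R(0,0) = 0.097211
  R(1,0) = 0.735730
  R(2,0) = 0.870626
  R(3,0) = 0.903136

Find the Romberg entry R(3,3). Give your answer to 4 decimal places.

Richardson extrapolation on the trapezoidal column (denominator 4−1=3):
R(1,1) = (4·0.735730 − 0.097211) / 3 = 0.948570
R(2,1) = (4·0.870626 − 0.735730) / 3 = 0.915591
R(3,1) = 0.903136 + (0.903136 − 0.870626)/3 = 0.913973
R(2,2) = (16·0.915591 − 0.948570) / 15 = 0.913392
R(3,2) = 0.913973 + (0.913973 − 0.915591)/15 = 0.913865
R(3,3) = (64·0.913865 − 0.913392) / 63 = 0.913873

0.9139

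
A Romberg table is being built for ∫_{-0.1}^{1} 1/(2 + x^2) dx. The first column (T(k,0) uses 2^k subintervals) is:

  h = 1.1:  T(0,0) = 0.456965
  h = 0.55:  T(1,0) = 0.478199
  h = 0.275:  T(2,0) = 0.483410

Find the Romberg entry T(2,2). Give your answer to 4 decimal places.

T(1,1) = 0.478199 + (0.478199 − 0.456965)/3 = 0.485277
T(2,1) = 0.483410 + (0.483410 − 0.478199)/3 = 0.485147
T(2,2) = 0.485147 + (0.485147 − 0.485277)/15 = 0.485138
(Column j=1 coincides with Simpson's rule on the same nodes.)

0.4851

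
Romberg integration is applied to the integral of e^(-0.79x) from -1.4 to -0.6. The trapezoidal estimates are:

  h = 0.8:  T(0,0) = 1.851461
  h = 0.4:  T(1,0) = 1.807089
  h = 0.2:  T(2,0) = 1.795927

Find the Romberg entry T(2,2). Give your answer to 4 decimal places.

Richardson extrapolation on the trapezoidal column (denominator 4−1=3):
T(1,1) = (4·1.807089 − 1.851461) / 3 = 1.792298
T(2,1) = (4·1.795927 − 1.807089) / 3 = 1.792206
T(2,2) = (16·1.792206 − 1.792298) / 15 = 1.792200

1.7922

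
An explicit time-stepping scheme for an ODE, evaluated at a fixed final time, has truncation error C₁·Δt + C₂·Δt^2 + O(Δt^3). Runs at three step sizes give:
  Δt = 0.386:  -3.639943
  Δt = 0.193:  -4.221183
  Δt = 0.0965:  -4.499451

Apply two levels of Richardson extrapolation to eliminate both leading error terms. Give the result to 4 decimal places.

-4.7695

First eliminate the Δt term (factor 2^1 = 2):
  B₁ = (2·(-4.221183) − (-3.639943))/1 = -4.802423
  B₂ = (2·(-4.499451) − (-4.221183))/1 = -4.777719
Then eliminate the Δt^2 term (factor 2^2 = 4):
  (4·(-4.777719) − (-4.802423))/3 = -4.769484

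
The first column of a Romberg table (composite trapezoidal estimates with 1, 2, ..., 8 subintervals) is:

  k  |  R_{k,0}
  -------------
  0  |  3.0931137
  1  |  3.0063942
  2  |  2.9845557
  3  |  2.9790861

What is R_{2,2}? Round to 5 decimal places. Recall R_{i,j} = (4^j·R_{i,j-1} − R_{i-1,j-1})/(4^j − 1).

Richardson extrapolation on the trapezoidal column (denominator 4−1=3):
R_{1,1} = 3.0063942 + (3.0063942 − 3.0931137)/3 = 2.9774877
R_{2,1} = 2.9845557 + (2.9845557 − 3.0063942)/3 = 2.9772762
R_{2,2} = 2.9772762 + (2.9772762 − 2.9774877)/15 = 2.9772621

2.97726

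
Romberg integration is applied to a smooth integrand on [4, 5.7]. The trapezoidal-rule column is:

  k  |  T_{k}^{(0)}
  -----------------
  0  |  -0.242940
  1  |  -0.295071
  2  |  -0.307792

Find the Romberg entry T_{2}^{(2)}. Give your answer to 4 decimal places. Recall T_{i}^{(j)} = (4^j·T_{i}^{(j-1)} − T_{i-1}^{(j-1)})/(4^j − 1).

-0.3120

Richardson extrapolation on the trapezoidal column (denominator 4−1=3):
T_{1}^{(1)} = -0.295071 + (-0.295071 − (-0.242940))/3 = -0.312448
T_{2}^{(1)} = (4·(-0.307792) − (-0.295071)) / 3 = -0.312032
T_{2}^{(2)} = (16·(-0.312032) − (-0.312448)) / 15 = -0.312004
(Column j=1 coincides with Simpson's rule on the same nodes.)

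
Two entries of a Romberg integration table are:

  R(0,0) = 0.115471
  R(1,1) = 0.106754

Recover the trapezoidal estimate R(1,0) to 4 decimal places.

From R(1,1) = (4·R(1,0) − R(0,0))/3, solve for R(1,0):
4·R(1,0) = 3·0.106754 + 0.115471 = 0.435733
R(1,0) = 0.108933

0.1089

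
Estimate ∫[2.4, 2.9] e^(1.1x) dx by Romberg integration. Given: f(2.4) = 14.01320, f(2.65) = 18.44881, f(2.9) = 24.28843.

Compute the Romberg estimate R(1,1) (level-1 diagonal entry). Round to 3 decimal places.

9.341

R(0,0) (trapezoid, 1 panel, h=0.5000): 9.57541
R(1,0) (trapezoid, 2 panels, h=0.2500): 9.39991
R(1,1) = 9.39991 + (9.39991 − 9.57541)/3 = 9.34141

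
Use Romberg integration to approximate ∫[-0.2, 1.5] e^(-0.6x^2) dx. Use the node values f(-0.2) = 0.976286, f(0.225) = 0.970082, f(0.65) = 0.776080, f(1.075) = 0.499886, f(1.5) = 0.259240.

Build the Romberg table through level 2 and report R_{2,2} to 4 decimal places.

1.2278

R_{0,0} (trapezoid, 1 panel, h=1.7000): 1.050197
R_{1,0} (trapezoid, 2 panels, h=0.8500): 1.184767
R_{2,0} (trapezoid, 4 panels, h=0.4250): 1.217120
R_{1,1} = 1.184767 + (1.184767 − 1.050197)/3 = 1.229624
R_{2,1} = 1.217120 + (1.217120 − 1.184767)/3 = 1.227904
R_{2,2} = 1.227904 + (1.227904 − 1.229624)/15 = 1.227789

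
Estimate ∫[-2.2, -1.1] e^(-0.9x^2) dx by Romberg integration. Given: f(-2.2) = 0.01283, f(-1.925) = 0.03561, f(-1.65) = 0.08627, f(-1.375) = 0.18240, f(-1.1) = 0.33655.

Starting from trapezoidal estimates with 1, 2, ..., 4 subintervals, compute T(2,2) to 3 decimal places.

0.128

T(0,0) (trapezoid, 1 panel, h=1.1000): 0.19216
T(1,0) (trapezoid, 2 panels, h=0.5500): 0.14353
T(2,0) (trapezoid, 4 panels, h=0.2750): 0.13172
T(1,1) = 0.14353 + (0.14353 − 0.19216)/3 = 0.12732
T(2,1) = 0.13172 + (0.13172 − 0.14353)/3 = 0.12778
T(2,2) = 0.12778 + (0.12778 − 0.12732)/15 = 0.12781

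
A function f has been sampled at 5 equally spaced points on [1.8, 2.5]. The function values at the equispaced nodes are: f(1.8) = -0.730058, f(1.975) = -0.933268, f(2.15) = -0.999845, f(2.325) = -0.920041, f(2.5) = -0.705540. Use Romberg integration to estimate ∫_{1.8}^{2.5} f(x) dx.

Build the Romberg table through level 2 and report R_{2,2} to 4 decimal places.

-0.6327

R_{0,0} (trapezoid, 1 panel, h=0.7000): -0.502459
R_{1,0} (trapezoid, 2 panels, h=0.3500): -0.601175
R_{2,0} (trapezoid, 4 panels, h=0.1750): -0.624917
R_{1,1} = -0.601175 + (-0.601175 − (-0.502459))/3 = -0.634080
R_{2,1} = -0.624917 + (-0.624917 − (-0.601175))/3 = -0.632831
R_{2,2} = -0.632831 + (-0.632831 − (-0.634080))/15 = -0.632748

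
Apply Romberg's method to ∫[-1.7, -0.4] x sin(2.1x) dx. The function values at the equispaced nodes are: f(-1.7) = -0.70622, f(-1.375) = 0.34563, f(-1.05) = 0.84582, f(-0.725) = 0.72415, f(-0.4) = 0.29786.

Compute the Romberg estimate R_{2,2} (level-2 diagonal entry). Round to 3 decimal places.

R_{0,0} (trapezoid, 1 panel, h=1.3000): -0.26543
R_{1,0} (trapezoid, 2 panels, h=0.6500): 0.41707
R_{2,0} (trapezoid, 4 panels, h=0.3250): 0.55621
R_{1,1} = 0.41707 + (0.41707 − (-0.26543))/3 = 0.64457
R_{2,1} = 0.55621 + (0.55621 − 0.41707)/3 = 0.60259
R_{2,2} = 0.60259 + (0.60259 − 0.64457)/15 = 0.59979

0.600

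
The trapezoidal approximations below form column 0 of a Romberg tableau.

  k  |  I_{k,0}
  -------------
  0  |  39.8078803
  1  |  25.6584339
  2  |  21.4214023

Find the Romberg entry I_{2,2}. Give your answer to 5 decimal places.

Richardson extrapolation on the trapezoidal column (denominator 4−1=3):
I_{1,1} = 25.6584339 + (25.6584339 − 39.8078803)/3 = 20.9419518
I_{2,1} = 21.4214023 + (21.4214023 − 25.6584339)/3 = 20.0090584
I_{2,2} = 20.0090584 + (20.0090584 − 20.9419518)/15 = 19.9468655
(Column j=1 coincides with Simpson's rule on the same nodes.)

19.94687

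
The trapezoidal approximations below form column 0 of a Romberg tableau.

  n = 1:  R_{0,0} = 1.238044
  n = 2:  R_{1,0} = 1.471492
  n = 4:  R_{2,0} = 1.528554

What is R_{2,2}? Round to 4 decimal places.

1.5475

R_{1,1} = 1.471492 + (1.471492 − 1.238044)/3 = 1.549308
R_{2,1} = (4·1.528554 − 1.471492) / 3 = 1.547575
R_{2,2} = 1.547575 + (1.547575 − 1.549308)/15 = 1.547459
(Column j=1 coincides with Simpson's rule on the same nodes.)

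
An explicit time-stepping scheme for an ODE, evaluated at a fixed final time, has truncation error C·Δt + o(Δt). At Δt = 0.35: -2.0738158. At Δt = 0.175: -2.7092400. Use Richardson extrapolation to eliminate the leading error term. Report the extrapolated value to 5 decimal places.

The leading error scales as Δt; refining by a factor of 2 reduces it by 2^1 = 2.
Extrapolated value = (2·A(Δt/2) − A(Δt)) / (2 − 1)
= (2·(-2.7092400) − (-2.0738158)) / 1
= -3.3446642 / 1 = -3.3446642

-3.34466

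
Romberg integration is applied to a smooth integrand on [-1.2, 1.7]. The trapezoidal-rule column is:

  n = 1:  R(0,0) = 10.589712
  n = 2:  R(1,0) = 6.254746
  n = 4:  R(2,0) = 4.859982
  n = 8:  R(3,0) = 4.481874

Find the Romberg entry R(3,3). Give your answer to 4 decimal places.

4.3530

Richardson extrapolation on the trapezoidal column (denominator 4−1=3):
R(1,1) = 6.254746 + (6.254746 − 10.589712)/3 = 4.809757
R(2,1) = (4·4.859982 − 6.254746) / 3 = 4.395061
R(3,1) = (4·4.481874 − 4.859982) / 3 = 4.355838
R(2,2) = 4.395061 + (4.395061 − 4.809757)/15 = 4.367415
R(3,2) = (16·4.355838 − 4.395061) / 15 = 4.353223
R(3,3) = (64·4.353223 − 4.367415) / 63 = 4.352998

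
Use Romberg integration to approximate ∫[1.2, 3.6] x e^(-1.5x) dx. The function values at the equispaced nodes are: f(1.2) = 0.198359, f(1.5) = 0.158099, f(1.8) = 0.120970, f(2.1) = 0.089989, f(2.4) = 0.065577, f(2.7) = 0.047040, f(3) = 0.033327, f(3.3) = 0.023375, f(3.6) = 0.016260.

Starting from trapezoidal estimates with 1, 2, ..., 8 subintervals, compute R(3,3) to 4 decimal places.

0.1929

R(0,0) (trapezoid, 1 panel, h=2.4000): 0.257543
R(1,0) (trapezoid, 2 panels, h=1.2000): 0.207464
R(2,0) (trapezoid, 4 panels, h=0.6000): 0.196310
R(3,0) (trapezoid, 8 panels, h=0.3000): 0.193706
R(1,1) = 0.207464 + (0.207464 − 0.257543)/3 = 0.190771
R(2,1) = 0.196310 + (0.196310 − 0.207464)/3 = 0.192592
R(3,1) = 0.193706 + (0.193706 − 0.196310)/3 = 0.192838
R(2,2) = 0.192592 + (0.192592 − 0.190771)/15 = 0.192713
R(3,2) = 0.192838 + (0.192838 − 0.192592)/15 = 0.192854
R(3,3) = 0.192854 + (0.192854 − 0.192713)/63 = 0.192856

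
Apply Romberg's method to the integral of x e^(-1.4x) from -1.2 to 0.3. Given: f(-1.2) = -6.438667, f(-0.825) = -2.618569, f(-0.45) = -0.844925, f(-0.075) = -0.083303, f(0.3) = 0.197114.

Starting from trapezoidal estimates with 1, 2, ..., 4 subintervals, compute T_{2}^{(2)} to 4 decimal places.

-2.3382

T_{0}^{(0)} (trapezoid, 1 panel, h=1.5000): -4.681165
T_{1}^{(0)} (trapezoid, 2 panels, h=0.7500): -2.974276
T_{2}^{(0)} (trapezoid, 4 panels, h=0.3750): -2.500340
T_{1}^{(1)} = -2.974276 + (-2.974276 − (-4.681165))/3 = -2.405313
T_{2}^{(1)} = -2.500340 + (-2.500340 − (-2.974276))/3 = -2.342361
T_{2}^{(2)} = -2.342361 + (-2.342361 − (-2.405313))/15 = -2.338164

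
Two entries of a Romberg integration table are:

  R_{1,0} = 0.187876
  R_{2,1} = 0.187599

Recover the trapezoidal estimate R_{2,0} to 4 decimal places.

0.1877

From R_{2,1} = (4·R_{2,0} − R_{1,0})/3, solve for R_{2,0}:
4·R_{2,0} = 3·0.187599 + 0.187876 = 0.750673
R_{2,0} = 0.187668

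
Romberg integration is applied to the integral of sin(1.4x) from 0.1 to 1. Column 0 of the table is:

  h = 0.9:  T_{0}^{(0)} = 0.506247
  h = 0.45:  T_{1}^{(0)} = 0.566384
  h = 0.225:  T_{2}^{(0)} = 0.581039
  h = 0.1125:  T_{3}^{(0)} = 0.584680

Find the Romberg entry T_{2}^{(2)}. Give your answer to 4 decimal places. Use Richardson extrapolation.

0.5859

Richardson extrapolation on the trapezoidal column (denominator 4−1=3):
T_{1}^{(1)} = (4·0.566384 − 0.506247) / 3 = 0.586430
T_{2}^{(1)} = 0.581039 + (0.581039 − 0.566384)/3 = 0.585924
T_{2}^{(2)} = 0.585924 + (0.585924 − 0.586430)/15 = 0.585890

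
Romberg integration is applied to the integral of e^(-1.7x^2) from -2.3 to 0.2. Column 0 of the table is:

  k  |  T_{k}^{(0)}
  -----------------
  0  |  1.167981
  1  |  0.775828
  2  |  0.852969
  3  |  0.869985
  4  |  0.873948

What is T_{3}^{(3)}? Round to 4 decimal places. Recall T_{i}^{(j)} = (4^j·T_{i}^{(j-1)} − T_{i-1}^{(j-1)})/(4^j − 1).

T_{1}^{(1)} = (4·0.775828 − 1.167981) / 3 = 0.645110
T_{2}^{(1)} = 0.852969 + (0.852969 − 0.775828)/3 = 0.878683
T_{3}^{(1)} = 0.869985 + (0.869985 − 0.852969)/3 = 0.875657
T_{2}^{(2)} = 0.878683 + (0.878683 − 0.645110)/15 = 0.894255
T_{3}^{(2)} = (16·0.875657 − 0.878683) / 15 = 0.875455
T_{3}^{(3)} = 0.875455 + (0.875455 − 0.894255)/63 = 0.875157
(Column j=1 coincides with Simpson's rule on the same nodes.)

0.8752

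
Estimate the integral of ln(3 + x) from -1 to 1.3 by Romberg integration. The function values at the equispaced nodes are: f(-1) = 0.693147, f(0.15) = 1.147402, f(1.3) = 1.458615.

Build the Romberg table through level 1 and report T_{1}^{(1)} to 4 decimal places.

2.5842

T_{0}^{(0)} (trapezoid, 1 panel, h=2.3000): 2.474526
T_{1}^{(0)} (trapezoid, 2 panels, h=1.1500): 2.556775
T_{1}^{(1)} = 2.556775 + (2.556775 − 2.474526)/3 = 2.584191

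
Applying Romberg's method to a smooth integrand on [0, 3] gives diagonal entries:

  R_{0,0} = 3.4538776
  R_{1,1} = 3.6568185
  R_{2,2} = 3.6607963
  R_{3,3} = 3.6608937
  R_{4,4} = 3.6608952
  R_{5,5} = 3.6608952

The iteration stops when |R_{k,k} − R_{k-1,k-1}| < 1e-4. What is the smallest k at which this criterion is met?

k = 3

|R_{1,1} − R_{0,0}| = 0.2029409 ≥ 1e-4
|R_{2,2} − R_{1,1}| = 0.0039778 ≥ 1e-4
|R_{3,3} − R_{2,2}| = 0.0000974 < 1e-4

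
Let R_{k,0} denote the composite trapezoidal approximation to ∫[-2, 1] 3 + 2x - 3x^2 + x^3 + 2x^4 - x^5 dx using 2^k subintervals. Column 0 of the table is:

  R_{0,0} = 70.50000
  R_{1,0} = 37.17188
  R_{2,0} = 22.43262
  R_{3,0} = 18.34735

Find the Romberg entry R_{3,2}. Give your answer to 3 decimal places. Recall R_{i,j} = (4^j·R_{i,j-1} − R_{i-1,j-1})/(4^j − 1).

16.950

Richardson extrapolation on the trapezoidal column (denominator 4−1=3):
R_{2,1} = (4·22.43262 − 37.17188) / 3 = 17.51953
R_{3,1} = 18.34735 + (18.34735 − 22.43262)/3 = 16.98559
R_{3,2} = 16.98559 + (16.98559 − 17.51953)/15 = 16.94999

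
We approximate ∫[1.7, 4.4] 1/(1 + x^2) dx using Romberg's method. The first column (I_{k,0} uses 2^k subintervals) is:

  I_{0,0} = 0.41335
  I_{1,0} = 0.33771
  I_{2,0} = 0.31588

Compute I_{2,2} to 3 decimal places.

I_{1,1} = (4·0.33771 − 0.41335) / 3 = 0.31250
I_{2,1} = (4·0.31588 − 0.33771) / 3 = 0.30860
I_{2,2} = (16·0.30860 − 0.31250) / 15 = 0.30834

0.308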